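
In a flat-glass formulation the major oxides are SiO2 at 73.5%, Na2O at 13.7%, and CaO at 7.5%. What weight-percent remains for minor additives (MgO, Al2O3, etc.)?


Sum the three major oxides:
  SiO2 + Na2O + CaO = 73.5 + 13.7 + 7.5 = 94.7%
Subtract from 100%:
  Others = 100 - 94.7 = 5.3%

5.3%


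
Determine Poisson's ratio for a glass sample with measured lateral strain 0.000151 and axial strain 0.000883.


Poisson's ratio: nu = lateral strain / axial strain
  nu = 0.000151 / 0.000883 = 0.171

0.171


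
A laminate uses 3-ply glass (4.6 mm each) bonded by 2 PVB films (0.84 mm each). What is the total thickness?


Total thickness = glass contribution + PVB contribution
  Glass: 3 * 4.6 = 13.8 mm
  PVB: 2 * 0.84 = 1.68 mm
  Total = 13.8 + 1.68 = 15.48 mm

15.48 mm


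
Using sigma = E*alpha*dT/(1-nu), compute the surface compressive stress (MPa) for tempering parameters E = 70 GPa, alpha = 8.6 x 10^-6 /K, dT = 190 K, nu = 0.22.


Tempering stress: sigma = E * alpha * dT / (1 - nu)
  E (MPa) = 70 * 1000 = 70000
  Numerator = 70000 * (8.6 x 10^-6) * 190 = 114.38
  Denominator = 1 - 0.22 = 0.78
  sigma = 114.38 / 0.78 = 146.6 MPa

146.6 MPa


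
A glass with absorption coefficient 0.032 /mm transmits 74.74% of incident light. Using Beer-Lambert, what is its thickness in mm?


Rearrange T = exp(-alpha * thickness):
  thickness = -ln(T) / alpha
  T = 74.74/100 = 0.7474
  ln(T) = -0.29115
  -ln(T) = 0.29115
  thickness = 0.29115 / 0.032 = 9.1 mm

9.1 mm


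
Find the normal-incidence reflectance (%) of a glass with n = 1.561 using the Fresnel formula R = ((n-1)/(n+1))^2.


Fresnel reflectance at normal incidence:
  R = ((n - 1)/(n + 1))^2
  (n - 1)/(n + 1) = (1.561 - 1)/(1.561 + 1) = 0.219055
  R = 0.219055^2 = 0.0479851
  R(%) = 0.0479851 * 100 = 4.799%

4.799%


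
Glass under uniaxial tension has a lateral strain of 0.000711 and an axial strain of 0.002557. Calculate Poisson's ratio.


Poisson's ratio: nu = lateral strain / axial strain
  nu = 0.000711 / 0.002557 = 0.2781

0.2781


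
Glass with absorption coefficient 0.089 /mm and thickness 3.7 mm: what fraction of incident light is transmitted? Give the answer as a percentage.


Beer-Lambert law: T = exp(-alpha * thickness)
  exponent = -0.089 * 3.7 = -0.3293
  T = exp(-0.3293) = 0.7194
  Percentage = 0.7194 * 100 = 71.94%

71.94%


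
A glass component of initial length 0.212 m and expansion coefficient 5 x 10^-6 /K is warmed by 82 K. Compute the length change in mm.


Thermal expansion formula: dL = alpha * L0 * dT
  dL = (5 x 10^-6) * 0.212 * 82 = 0.00008692 m
Convert to mm: 0.00008692 * 1000 = 0.0869 mm

0.0869 mm


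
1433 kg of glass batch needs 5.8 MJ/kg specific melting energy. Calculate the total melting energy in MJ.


Total energy = mass * specific energy
  E = 1433 * 5.8 = 8311.4 MJ

8311.4 MJ


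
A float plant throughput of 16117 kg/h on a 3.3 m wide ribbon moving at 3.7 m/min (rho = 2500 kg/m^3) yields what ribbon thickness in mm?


Ribbon cross-section from mass balance:
  Volume rate = throughput / density = 16117 / 2500 = 6.4468 m^3/h
  thickness = volume rate / (speed * 60 * width), i.e.
  thickness = throughput / (60 * speed * width * density) * 1000
  thickness = 16117 / (60 * 3.7 * 3.3 * 2500) * 1000 = 8.8 mm

8.8 mm


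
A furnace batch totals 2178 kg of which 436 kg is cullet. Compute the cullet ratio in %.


Cullet ratio = (cullet mass / total batch mass) * 100
  Ratio = 436 / 2178 * 100 = 20.02%

20.02%


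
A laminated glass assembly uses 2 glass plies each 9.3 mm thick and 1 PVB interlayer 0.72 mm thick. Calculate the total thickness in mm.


Total thickness = glass contribution + PVB contribution
  Glass: 2 * 9.3 = 18.6 mm
  PVB: 1 * 0.72 = 0.72 mm
  Total = 18.6 + 0.72 = 19.32 mm

19.32 mm


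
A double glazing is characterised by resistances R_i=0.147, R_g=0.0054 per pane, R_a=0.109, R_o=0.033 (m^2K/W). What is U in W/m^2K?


Total thermal resistance (series):
  R_total = R_in + R_glass + R_air + R_glass + R_out
  R_total = 0.147 + 0.0054 + 0.109 + 0.0054 + 0.033 = 0.2998 m^2K/W
U-value = 1 / R_total = 1 / 0.2998 = 3.336 W/m^2K

3.336 W/m^2K


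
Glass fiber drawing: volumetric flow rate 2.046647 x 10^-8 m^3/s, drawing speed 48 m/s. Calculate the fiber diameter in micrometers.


Cross-sectional area from continuity:
  A = Q / v = 2.046647 x 10^-8 / 48 = 4.263848 x 10^-10 m^2
Diameter from circular cross-section:
  d = sqrt(4A / pi) * 10^6 (m -> um)
  d = sqrt(4 * 4.263848 x 10^-10 / pi) * 10^6 = 23.3 um

23.3 um


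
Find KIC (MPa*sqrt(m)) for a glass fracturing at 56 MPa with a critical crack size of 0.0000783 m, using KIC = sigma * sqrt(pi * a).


Fracture toughness: KIC = sigma * sqrt(pi * a)
  pi * a = pi * 0.0000783 = 0.000245987
  sqrt(pi * a) = 0.015684
  KIC = 56 * 0.015684 = 0.878 MPa*sqrt(m)

0.878 MPa*sqrt(m)


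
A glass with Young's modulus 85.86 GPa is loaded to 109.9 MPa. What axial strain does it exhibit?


Rearrange E = sigma / epsilon:
  epsilon = sigma / E
  E (MPa) = 85.86 * 1000 = 85860
  epsilon = 109.9 / 85860 = 0.00128

0.00128


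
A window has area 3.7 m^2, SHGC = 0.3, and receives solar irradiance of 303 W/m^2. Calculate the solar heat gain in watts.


Solar heat gain: Q = Area * SHGC * Irradiance
  Q = 3.7 * 0.3 * 303 = 336.3 W

336.3 W


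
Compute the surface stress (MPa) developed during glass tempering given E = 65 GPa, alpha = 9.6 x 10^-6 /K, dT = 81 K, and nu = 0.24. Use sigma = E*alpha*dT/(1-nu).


Tempering stress: sigma = E * alpha * dT / (1 - nu)
  E (MPa) = 65 * 1000 = 65000
  Numerator = 65000 * (9.6 x 10^-6) * 81 = 50.544
  Denominator = 1 - 0.24 = 0.76
  sigma = 50.544 / 0.76 = 66.5 MPa

66.5 MPa


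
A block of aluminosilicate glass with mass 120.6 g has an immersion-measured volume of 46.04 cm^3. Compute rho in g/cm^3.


Use the definition of density:
  rho = mass / volume
  rho = 120.6 / 46.04 = 2.619 g/cm^3

2.619 g/cm^3


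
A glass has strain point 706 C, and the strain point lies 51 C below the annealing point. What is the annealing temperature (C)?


T_anneal = T_strain + gap:
  T_anneal = 706 + 51 = 757 C

757 C


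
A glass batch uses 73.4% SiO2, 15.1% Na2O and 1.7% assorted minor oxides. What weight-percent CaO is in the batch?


Pieces sum to 100%:
  CaO = 100 - (SiO2 + Na2O + others)
  CaO = 100 - (73.4 + 15.1 + 1.7) = 9.8%

9.8%


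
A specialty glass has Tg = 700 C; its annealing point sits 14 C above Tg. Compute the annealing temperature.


The annealing temperature is Tg plus the offset:
  T_anneal = 700 + 14 = 714 C

714 C


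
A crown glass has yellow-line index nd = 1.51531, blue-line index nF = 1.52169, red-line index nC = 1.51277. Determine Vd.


Abbe number formula: Vd = (nd - 1) / (nF - nC)
  nd - 1 = 1.51531 - 1 = 0.51531
  nF - nC = 1.52169 - 1.51277 = 0.00892
  Vd = 0.51531 / 0.00892 = 57.77

57.77


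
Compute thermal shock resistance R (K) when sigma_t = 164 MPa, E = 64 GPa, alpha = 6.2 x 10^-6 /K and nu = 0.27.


Thermal shock resistance: R = sigma * (1 - nu) / (E * alpha)
  Numerator = 164 * (1 - 0.27) = 119.72
  Denominator = 64 * 1000 * (6.2 x 10^-6) = 0.3968
  R = 119.72 / 0.3968 = 301.7 K

301.7 K


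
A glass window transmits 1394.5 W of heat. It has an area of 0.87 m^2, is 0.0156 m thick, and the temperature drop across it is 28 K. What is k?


Fourier's law rearranged: k = Q * t / (A * dT)
  Numerator = 1394.5 * 0.0156 = 21.7542
  Denominator = 0.87 * 28 = 24.36
  k = 21.7542 / 24.36 = 0.893 W/mK

0.893 W/mK


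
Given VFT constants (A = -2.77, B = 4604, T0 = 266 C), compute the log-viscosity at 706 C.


VFT equation: log(eta) = A + B / (T - T0)
  T - T0 = 706 - 266 = 440
  B / (T - T0) = 4604 / 440 = 10.464
  log(eta) = -2.77 + 10.464 = 7.694

7.694


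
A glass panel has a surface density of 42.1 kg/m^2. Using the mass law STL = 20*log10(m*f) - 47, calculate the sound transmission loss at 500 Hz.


Mass law: STL = 20 * log10(m * f) - 47
  m * f = 42.1 * 500 = 21050
  log10(21050) = 4.32325
  STL = 20 * 4.32325 - 47 = 86.465 - 47 = 39.5 dB

39.5 dB


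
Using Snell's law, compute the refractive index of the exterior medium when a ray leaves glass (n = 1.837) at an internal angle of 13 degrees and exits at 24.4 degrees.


Apply Snell's law: n1 * sin(theta1) = n2 * sin(theta2)
  n2 = n1 * sin(theta1) / sin(theta2)
  sin(13) = 0.224951
  sin(24.4) = 0.413104
  n2 = 1.837 * 0.224951 / 0.413104 = 1.0003

1.0003


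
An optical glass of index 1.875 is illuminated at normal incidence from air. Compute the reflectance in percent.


Fresnel reflectance at normal incidence:
  R = ((n - 1)/(n + 1))^2
  (n - 1)/(n + 1) = (1.875 - 1)/(1.875 + 1) = 0.304348
  R = 0.304348^2 = 0.0926277
  R(%) = 0.0926277 * 100 = 9.263%

9.263%


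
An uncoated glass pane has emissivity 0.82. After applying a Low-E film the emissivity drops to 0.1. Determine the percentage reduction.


Percentage reduction = (1 - coated/uncoated) * 100
  Ratio = 0.1 / 0.82 = 0.122
  Reduction = (1 - 0.122) * 100 = 87.8%

87.8%


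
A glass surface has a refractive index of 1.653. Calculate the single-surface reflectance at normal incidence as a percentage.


Fresnel reflectance at normal incidence:
  R = ((n - 1)/(n + 1))^2
  (n - 1)/(n + 1) = (1.653 - 1)/(1.653 + 1) = 0.246136
  R = 0.246136^2 = 0.0605829
  R(%) = 0.0605829 * 100 = 6.058%

6.058%


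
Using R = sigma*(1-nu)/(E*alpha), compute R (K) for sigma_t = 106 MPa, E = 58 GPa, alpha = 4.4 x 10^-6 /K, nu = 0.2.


Thermal shock resistance: R = sigma * (1 - nu) / (E * alpha)
  Numerator = 106 * (1 - 0.2) = 84.8
  Denominator = 58 * 1000 * (4.4 x 10^-6) = 0.2552
  R = 84.8 / 0.2552 = 332.3 K

332.3 K


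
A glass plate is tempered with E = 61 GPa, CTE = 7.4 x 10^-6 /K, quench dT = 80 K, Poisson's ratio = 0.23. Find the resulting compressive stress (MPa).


Tempering stress: sigma = E * alpha * dT / (1 - nu)
  E (MPa) = 61 * 1000 = 61000
  Numerator = 61000 * (7.4 x 10^-6) * 80 = 36.112
  Denominator = 1 - 0.23 = 0.77
  sigma = 36.112 / 0.77 = 46.9 MPa

46.9 MPa


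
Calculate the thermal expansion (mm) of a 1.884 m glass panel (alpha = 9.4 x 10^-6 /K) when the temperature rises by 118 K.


Thermal expansion formula: dL = alpha * L0 * dT
  dL = (9.4 x 10^-6) * 1.884 * 118 = 0.00208973 m
Convert to mm: 0.00208973 * 1000 = 2.0897 mm

2.0897 mm


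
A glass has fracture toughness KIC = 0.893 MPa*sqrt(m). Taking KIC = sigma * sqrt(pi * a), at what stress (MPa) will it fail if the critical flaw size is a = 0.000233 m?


Rearrange KIC = sigma * sqrt(pi * a):
  sigma = KIC / sqrt(pi * a)
  sqrt(pi * 0.000233) = 0.027055
  sigma = 0.893 / 0.027055 = 33.01 MPa

33.01 MPa


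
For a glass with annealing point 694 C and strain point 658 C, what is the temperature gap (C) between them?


Gap = T_anneal - T_strain:
  gap = 694 - 658 = 36 C

36 C


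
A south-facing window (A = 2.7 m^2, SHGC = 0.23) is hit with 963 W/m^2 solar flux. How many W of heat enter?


Solar heat gain: Q = Area * SHGC * Irradiance
  Q = 2.7 * 0.23 * 963 = 598 W

598 W


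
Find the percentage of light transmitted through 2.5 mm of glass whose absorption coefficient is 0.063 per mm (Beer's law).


Beer-Lambert law: T = exp(-alpha * thickness)
  exponent = -0.063 * 2.5 = -0.1575
  T = exp(-0.1575) = 0.8543
  Percentage = 0.8543 * 100 = 85.43%

85.43%


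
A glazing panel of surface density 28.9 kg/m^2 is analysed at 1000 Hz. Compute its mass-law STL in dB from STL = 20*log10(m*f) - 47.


Mass law: STL = 20 * log10(m * f) - 47
  m * f = 28.9 * 1000 = 28900
  log10(28900) = 4.4609
  STL = 20 * 4.4609 - 47 = 89.218 - 47 = 42.2 dB

42.2 dB


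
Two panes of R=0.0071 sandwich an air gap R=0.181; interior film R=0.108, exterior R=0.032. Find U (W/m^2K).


Total thermal resistance (series):
  R_total = R_in + R_glass + R_air + R_glass + R_out
  R_total = 0.108 + 0.0071 + 0.181 + 0.0071 + 0.032 = 0.3352 m^2K/W
U-value = 1 / R_total = 1 / 0.3352 = 2.983 W/m^2K

2.983 W/m^2K


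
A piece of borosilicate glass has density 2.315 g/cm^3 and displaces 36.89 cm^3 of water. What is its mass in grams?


Rearrange rho = m / V:
  m = rho * V
  m = 2.315 * 36.89 = 85.4 g

85.4 g


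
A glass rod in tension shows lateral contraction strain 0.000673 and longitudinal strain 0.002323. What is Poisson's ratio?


Poisson's ratio: nu = lateral strain / axial strain
  nu = 0.000673 / 0.002323 = 0.2897

0.2897


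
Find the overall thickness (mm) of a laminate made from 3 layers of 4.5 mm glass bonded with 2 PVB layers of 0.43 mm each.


Total thickness = glass contribution + PVB contribution
  Glass: 3 * 4.5 = 13.5 mm
  PVB: 2 * 0.43 = 0.86 mm
  Total = 13.5 + 0.86 = 14.36 mm

14.36 mm


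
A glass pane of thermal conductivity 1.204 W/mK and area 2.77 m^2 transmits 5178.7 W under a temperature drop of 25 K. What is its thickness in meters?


Fourier's law: t = k * A * dT / Q
  t = 1.204 * 2.77 * 25 / 5178.7
  t = 83.377 / 5178.7 = 0.0161 m

0.0161 m


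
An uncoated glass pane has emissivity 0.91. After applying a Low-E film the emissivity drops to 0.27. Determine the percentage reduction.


Percentage reduction = (1 - coated/uncoated) * 100
  Ratio = 0.27 / 0.91 = 0.2967
  Reduction = (1 - 0.2967) * 100 = 70.3%

70.3%


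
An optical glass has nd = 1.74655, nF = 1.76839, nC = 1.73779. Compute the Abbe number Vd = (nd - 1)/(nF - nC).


Abbe number formula: Vd = (nd - 1) / (nF - nC)
  nd - 1 = 1.74655 - 1 = 0.74655
  nF - nC = 1.76839 - 1.73779 = 0.0306
  Vd = 0.74655 / 0.0306 = 24.4

24.4


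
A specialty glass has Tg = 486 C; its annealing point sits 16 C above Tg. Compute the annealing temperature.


The annealing temperature is Tg plus the offset:
  T_anneal = 486 + 16 = 502 C

502 C


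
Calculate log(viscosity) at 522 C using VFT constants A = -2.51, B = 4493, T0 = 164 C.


VFT equation: log(eta) = A + B / (T - T0)
  T - T0 = 522 - 164 = 358
  B / (T - T0) = 4493 / 358 = 12.55
  log(eta) = -2.51 + 12.55 = 10.04

10.04


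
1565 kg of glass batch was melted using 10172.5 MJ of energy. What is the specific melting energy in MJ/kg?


Rearrange E = m * s for s:
  s = E / m
  s = 10172.5 / 1565 = 6.5 MJ/kg

6.5 MJ/kg


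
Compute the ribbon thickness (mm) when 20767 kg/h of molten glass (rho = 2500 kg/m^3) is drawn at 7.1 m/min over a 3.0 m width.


Ribbon cross-section from mass balance:
  Volume rate = throughput / density = 20767 / 2500 = 8.3068 m^3/h
  thickness = volume rate / (speed * 60 * width), i.e.
  thickness = throughput / (60 * speed * width * density) * 1000
  thickness = 20767 / (60 * 7.1 * 3.0 * 2500) * 1000 = 6.5 mm

6.5 mm


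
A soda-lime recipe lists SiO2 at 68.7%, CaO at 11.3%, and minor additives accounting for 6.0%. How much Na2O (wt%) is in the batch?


Pieces sum to 100%:
  Na2O = 100 - (SiO2 + CaO + others)
  Na2O = 100 - (68.7 + 11.3 + 6.0) = 14.0%

14.0%


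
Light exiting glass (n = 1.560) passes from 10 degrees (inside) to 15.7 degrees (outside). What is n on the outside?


Apply Snell's law: n1 * sin(theta1) = n2 * sin(theta2)
  n2 = n1 * sin(theta1) / sin(theta2)
  sin(10) = 0.173648
  sin(15.7) = 0.2706
  n2 = 1.560 * 0.173648 / 0.2706 = 1.0011

1.0011


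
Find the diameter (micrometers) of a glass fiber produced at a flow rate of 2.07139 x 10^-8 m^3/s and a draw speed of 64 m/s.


Cross-sectional area from continuity:
  A = Q / v = 2.07139 x 10^-8 / 64 = 3.236547 x 10^-10 m^2
Diameter from circular cross-section:
  d = sqrt(4A / pi) * 10^6 (m -> um)
  d = sqrt(4 * 3.236547 x 10^-10 / pi) * 10^6 = 20.3 um

20.3 um


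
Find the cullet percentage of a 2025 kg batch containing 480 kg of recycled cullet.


Cullet ratio = (cullet mass / total batch mass) * 100
  Ratio = 480 / 2025 * 100 = 23.7%

23.7%


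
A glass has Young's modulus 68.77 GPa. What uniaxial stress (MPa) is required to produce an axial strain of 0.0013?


Rearrange E = sigma / epsilon:
  sigma = E * epsilon
  E (MPa) = 68.77 * 1000 = 68770
  sigma = 68770 * 0.0013 = 89.4 MPa

89.4 MPa


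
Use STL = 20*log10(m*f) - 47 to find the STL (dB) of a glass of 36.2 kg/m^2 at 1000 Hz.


Mass law: STL = 20 * log10(m * f) - 47
  m * f = 36.2 * 1000 = 36200
  log10(36200) = 4.55871
  STL = 20 * 4.55871 - 47 = 91.1742 - 47 = 44.2 dB

44.2 dB


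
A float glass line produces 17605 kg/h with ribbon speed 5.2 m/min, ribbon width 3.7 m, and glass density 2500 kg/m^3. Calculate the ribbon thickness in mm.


Ribbon cross-section from mass balance:
  Volume rate = throughput / density = 17605 / 2500 = 7.042 m^3/h
  thickness = volume rate / (speed * 60 * width), i.e.
  thickness = throughput / (60 * speed * width * density) * 1000
  thickness = 17605 / (60 * 5.2 * 3.7 * 2500) * 1000 = 6.1 mm

6.1 mm


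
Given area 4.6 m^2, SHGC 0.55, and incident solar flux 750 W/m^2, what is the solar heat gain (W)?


Solar heat gain: Q = Area * SHGC * Irradiance
  Q = 4.6 * 0.55 * 750 = 1897.5 W

1897.5 W


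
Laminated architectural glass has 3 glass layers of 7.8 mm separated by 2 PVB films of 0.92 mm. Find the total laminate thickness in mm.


Total thickness = glass contribution + PVB contribution
  Glass: 3 * 7.8 = 23.4 mm
  PVB: 2 * 0.92 = 1.84 mm
  Total = 23.4 + 1.84 = 25.24 mm

25.24 mm


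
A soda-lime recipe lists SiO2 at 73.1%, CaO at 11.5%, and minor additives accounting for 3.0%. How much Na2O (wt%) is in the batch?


Pieces sum to 100%:
  Na2O = 100 - (SiO2 + CaO + others)
  Na2O = 100 - (73.1 + 11.5 + 3.0) = 12.4%

12.4%


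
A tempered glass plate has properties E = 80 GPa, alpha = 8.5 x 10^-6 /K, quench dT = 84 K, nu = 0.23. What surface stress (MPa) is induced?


Tempering stress: sigma = E * alpha * dT / (1 - nu)
  E (MPa) = 80 * 1000 = 80000
  Numerator = 80000 * (8.5 x 10^-6) * 84 = 57.12
  Denominator = 1 - 0.23 = 0.77
  sigma = 57.12 / 0.77 = 74.2 MPa

74.2 MPa


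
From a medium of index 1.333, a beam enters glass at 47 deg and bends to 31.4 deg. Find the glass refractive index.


Apply Snell's law: n1 * sin(theta1) = n2 * sin(theta2)
  n2 = n1 * sin(theta1) / sin(theta2)
  sin(47) = 0.731354
  sin(31.4) = 0.52101
  n2 = 1.333 * 0.731354 / 0.52101 = 1.8712

1.8712


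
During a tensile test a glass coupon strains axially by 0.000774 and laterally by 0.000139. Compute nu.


Poisson's ratio: nu = lateral strain / axial strain
  nu = 0.000139 / 0.000774 = 0.1796

0.1796


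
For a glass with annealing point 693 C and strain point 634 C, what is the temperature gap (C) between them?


Gap = T_anneal - T_strain:
  gap = 693 - 634 = 59 C

59 C


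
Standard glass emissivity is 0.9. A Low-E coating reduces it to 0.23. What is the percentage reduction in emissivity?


Percentage reduction = (1 - coated/uncoated) * 100
  Ratio = 0.23 / 0.9 = 0.2556
  Reduction = (1 - 0.2556) * 100 = 74.4%

74.4%


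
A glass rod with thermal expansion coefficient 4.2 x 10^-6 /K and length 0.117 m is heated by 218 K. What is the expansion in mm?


Thermal expansion formula: dL = alpha * L0 * dT
  dL = (4.2 x 10^-6) * 0.117 * 218 = 0.00010713 m
Convert to mm: 0.00010713 * 1000 = 0.1071 mm

0.1071 mm


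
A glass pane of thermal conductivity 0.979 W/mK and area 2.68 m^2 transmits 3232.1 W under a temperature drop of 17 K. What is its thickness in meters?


Fourier's law: t = k * A * dT / Q
  t = 0.979 * 2.68 * 17 / 3232.1
  t = 44.60324 / 3232.1 = 0.0138 m

0.0138 m


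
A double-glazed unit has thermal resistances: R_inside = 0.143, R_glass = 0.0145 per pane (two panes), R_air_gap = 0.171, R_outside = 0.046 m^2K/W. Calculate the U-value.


Total thermal resistance (series):
  R_total = R_in + R_glass + R_air + R_glass + R_out
  R_total = 0.143 + 0.0145 + 0.171 + 0.0145 + 0.046 = 0.389 m^2K/W
U-value = 1 / R_total = 1 / 0.389 = 2.571 W/m^2K

2.571 W/m^2K


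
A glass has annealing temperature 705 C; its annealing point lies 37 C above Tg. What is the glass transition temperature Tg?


Rearrange T_anneal = Tg + offset for Tg:
  Tg = T_anneal - offset = 705 - 37 = 668 C

668 C


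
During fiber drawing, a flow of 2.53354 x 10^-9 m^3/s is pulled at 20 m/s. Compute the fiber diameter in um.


Cross-sectional area from continuity:
  A = Q / v = 2.53354 x 10^-9 / 20 = 1.26677 x 10^-10 m^2
Diameter from circular cross-section:
  d = sqrt(4A / pi) * 10^6 (m -> um)
  d = sqrt(4 * 1.26677 x 10^-10 / pi) * 10^6 = 12.7 um

12.7 um


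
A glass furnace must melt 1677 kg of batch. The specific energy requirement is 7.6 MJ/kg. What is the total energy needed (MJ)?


Total energy = mass * specific energy
  E = 1677 * 7.6 = 12745.2 MJ

12745.2 MJ


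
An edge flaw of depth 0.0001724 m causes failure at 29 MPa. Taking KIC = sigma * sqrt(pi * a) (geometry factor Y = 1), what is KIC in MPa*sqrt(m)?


Fracture toughness: KIC = sigma * sqrt(pi * a)
  pi * a = pi * 0.0001724 = 0.000541611
  sqrt(pi * a) = 0.023273
  KIC = 29 * 0.023273 = 0.675 MPa*sqrt(m)

0.675 MPa*sqrt(m)


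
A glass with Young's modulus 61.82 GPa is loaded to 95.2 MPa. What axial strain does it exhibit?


Rearrange E = sigma / epsilon:
  epsilon = sigma / E
  E (MPa) = 61.82 * 1000 = 61820
  epsilon = 95.2 / 61820 = 0.00154

0.00154


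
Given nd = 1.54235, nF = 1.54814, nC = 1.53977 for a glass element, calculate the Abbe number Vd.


Abbe number formula: Vd = (nd - 1) / (nF - nC)
  nd - 1 = 1.54235 - 1 = 0.54235
  nF - nC = 1.54814 - 1.53977 = 0.00837
  Vd = 0.54235 / 0.00837 = 64.8

64.8


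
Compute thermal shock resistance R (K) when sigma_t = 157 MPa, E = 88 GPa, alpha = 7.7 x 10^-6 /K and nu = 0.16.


Thermal shock resistance: R = sigma * (1 - nu) / (E * alpha)
  Numerator = 157 * (1 - 0.16) = 131.88
  Denominator = 88 * 1000 * (7.7 x 10^-6) = 0.6776
  R = 131.88 / 0.6776 = 194.6 K

194.6 K


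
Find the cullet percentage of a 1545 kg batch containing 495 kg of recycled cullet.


Cullet ratio = (cullet mass / total batch mass) * 100
  Ratio = 495 / 1545 * 100 = 32.04%

32.04%


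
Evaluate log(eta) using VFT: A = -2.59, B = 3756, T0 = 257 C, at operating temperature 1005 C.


VFT equation: log(eta) = A + B / (T - T0)
  T - T0 = 1005 - 257 = 748
  B / (T - T0) = 3756 / 748 = 5.021
  log(eta) = -2.59 + 5.021 = 2.431

2.431


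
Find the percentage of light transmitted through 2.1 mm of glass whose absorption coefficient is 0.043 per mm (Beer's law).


Beer-Lambert law: T = exp(-alpha * thickness)
  exponent = -0.043 * 2.1 = -0.0903
  T = exp(-0.0903) = 0.9137
  Percentage = 0.9137 * 100 = 91.37%

91.37%


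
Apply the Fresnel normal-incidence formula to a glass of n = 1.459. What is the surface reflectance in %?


Fresnel reflectance at normal incidence:
  R = ((n - 1)/(n + 1))^2
  (n - 1)/(n + 1) = (1.459 - 1)/(1.459 + 1) = 0.186661
  R = 0.186661^2 = 0.0348423
  R(%) = 0.0348423 * 100 = 3.484%

3.484%


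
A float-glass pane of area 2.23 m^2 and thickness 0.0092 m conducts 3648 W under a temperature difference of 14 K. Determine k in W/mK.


Fourier's law rearranged: k = Q * t / (A * dT)
  Numerator = 3648 * 0.0092 = 33.5616
  Denominator = 2.23 * 14 = 31.22
  k = 33.5616 / 31.22 = 1.075 W/mK

1.075 W/mK


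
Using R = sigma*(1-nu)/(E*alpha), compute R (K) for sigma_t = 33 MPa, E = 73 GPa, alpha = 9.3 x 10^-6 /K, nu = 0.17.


Thermal shock resistance: R = sigma * (1 - nu) / (E * alpha)
  Numerator = 33 * (1 - 0.17) = 27.39
  Denominator = 73 * 1000 * (9.3 x 10^-6) = 0.6789
  R = 27.39 / 0.6789 = 40.3 K

40.3 K


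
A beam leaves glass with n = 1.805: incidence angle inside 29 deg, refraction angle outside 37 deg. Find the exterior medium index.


Apply Snell's law: n1 * sin(theta1) = n2 * sin(theta2)
  n2 = n1 * sin(theta1) / sin(theta2)
  sin(29) = 0.48481
  sin(37) = 0.601815
  n2 = 1.805 * 0.48481 / 0.601815 = 1.4541

1.4541


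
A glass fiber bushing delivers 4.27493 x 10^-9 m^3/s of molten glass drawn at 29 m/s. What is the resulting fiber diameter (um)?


Cross-sectional area from continuity:
  A = Q / v = 4.27493 x 10^-9 / 29 = 1.474114 x 10^-10 m^2
Diameter from circular cross-section:
  d = sqrt(4A / pi) * 10^6 (m -> um)
  d = sqrt(4 * 1.474114 x 10^-10 / pi) * 10^6 = 13.7 um

13.7 um


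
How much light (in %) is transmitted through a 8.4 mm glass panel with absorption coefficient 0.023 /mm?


Beer-Lambert law: T = exp(-alpha * thickness)
  exponent = -0.023 * 8.4 = -0.1932
  T = exp(-0.1932) = 0.8243
  Percentage = 0.8243 * 100 = 82.43%

82.43%


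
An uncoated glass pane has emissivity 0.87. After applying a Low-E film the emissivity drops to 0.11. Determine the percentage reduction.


Percentage reduction = (1 - coated/uncoated) * 100
  Ratio = 0.11 / 0.87 = 0.1264
  Reduction = (1 - 0.1264) * 100 = 87.4%

87.4%


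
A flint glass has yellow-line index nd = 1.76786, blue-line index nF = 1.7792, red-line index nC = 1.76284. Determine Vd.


Abbe number formula: Vd = (nd - 1) / (nF - nC)
  nd - 1 = 1.76786 - 1 = 0.76786
  nF - nC = 1.7792 - 1.76284 = 0.01636
  Vd = 0.76786 / 0.01636 = 46.94

46.94


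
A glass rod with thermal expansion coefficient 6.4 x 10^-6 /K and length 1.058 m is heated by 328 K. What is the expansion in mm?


Thermal expansion formula: dL = alpha * L0 * dT
  dL = (6.4 x 10^-6) * 1.058 * 328 = 0.00222095 m
Convert to mm: 0.00222095 * 1000 = 2.221 mm

2.221 mm


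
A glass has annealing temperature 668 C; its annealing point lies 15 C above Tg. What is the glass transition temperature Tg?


Rearrange T_anneal = Tg + offset for Tg:
  Tg = T_anneal - offset = 668 - 15 = 653 C

653 C


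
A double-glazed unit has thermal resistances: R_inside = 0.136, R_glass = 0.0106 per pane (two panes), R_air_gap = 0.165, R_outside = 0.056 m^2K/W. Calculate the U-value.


Total thermal resistance (series):
  R_total = R_in + R_glass + R_air + R_glass + R_out
  R_total = 0.136 + 0.0106 + 0.165 + 0.0106 + 0.056 = 0.3782 m^2K/W
U-value = 1 / R_total = 1 / 0.3782 = 2.644 W/m^2K

2.644 W/m^2K


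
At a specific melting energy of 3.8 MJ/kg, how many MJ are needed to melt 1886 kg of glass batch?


Total energy = mass * specific energy
  E = 1886 * 3.8 = 7166.8 MJ

7166.8 MJ


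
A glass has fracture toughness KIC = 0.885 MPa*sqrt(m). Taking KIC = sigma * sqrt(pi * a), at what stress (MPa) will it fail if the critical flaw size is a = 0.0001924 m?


Rearrange KIC = sigma * sqrt(pi * a):
  sigma = KIC / sqrt(pi * a)
  sqrt(pi * 0.0001924) = 0.024585
  sigma = 0.885 / 0.024585 = 36.0 MPa

36.0 MPa


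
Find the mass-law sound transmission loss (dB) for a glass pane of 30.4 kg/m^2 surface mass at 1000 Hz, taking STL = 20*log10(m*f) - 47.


Mass law: STL = 20 * log10(m * f) - 47
  m * f = 30.4 * 1000 = 30400
  log10(30400) = 4.48287
  STL = 20 * 4.48287 - 47 = 89.6574 - 47 = 42.7 dB

42.7 dB


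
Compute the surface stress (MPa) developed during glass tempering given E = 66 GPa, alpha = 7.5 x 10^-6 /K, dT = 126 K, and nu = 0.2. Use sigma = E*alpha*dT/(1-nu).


Tempering stress: sigma = E * alpha * dT / (1 - nu)
  E (MPa) = 66 * 1000 = 66000
  Numerator = 66000 * (7.5 x 10^-6) * 126 = 62.37
  Denominator = 1 - 0.2 = 0.8
  sigma = 62.37 / 0.8 = 78.0 MPa

78.0 MPa


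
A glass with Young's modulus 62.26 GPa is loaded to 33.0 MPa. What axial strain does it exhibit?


Rearrange E = sigma / epsilon:
  epsilon = sigma / E
  E (MPa) = 62.26 * 1000 = 62260
  epsilon = 33.0 / 62260 = 0.00053

0.00053


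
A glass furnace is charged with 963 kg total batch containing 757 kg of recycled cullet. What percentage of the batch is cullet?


Cullet ratio = (cullet mass / total batch mass) * 100
  Ratio = 757 / 963 * 100 = 78.61%

78.61%


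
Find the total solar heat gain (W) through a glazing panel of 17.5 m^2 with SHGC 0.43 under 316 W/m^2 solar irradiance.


Solar heat gain: Q = Area * SHGC * Irradiance
  Q = 17.5 * 0.43 * 316 = 2377.9 W

2377.9 W


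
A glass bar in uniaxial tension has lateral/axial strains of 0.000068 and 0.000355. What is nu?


Poisson's ratio: nu = lateral strain / axial strain
  nu = 0.000068 / 0.000355 = 0.1915

0.1915


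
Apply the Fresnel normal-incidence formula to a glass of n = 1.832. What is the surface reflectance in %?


Fresnel reflectance at normal incidence:
  R = ((n - 1)/(n + 1))^2
  (n - 1)/(n + 1) = (1.832 - 1)/(1.832 + 1) = 0.293785
  R = 0.293785^2 = 0.0863096
  R(%) = 0.0863096 * 100 = 8.631%

8.631%


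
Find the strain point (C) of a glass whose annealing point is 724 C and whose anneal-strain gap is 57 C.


Strain point = annealing point - difference:
  T_strain = 724 - 57 = 667 C

667 C


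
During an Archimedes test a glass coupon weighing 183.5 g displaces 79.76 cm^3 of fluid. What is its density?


Use the definition of density:
  rho = mass / volume
  rho = 183.5 / 79.76 = 2.301 g/cm^3

2.301 g/cm^3


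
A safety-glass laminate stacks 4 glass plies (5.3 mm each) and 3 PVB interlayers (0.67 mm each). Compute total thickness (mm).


Total thickness = glass contribution + PVB contribution
  Glass: 4 * 5.3 = 21.2 mm
  PVB: 3 * 0.67 = 2.01 mm
  Total = 21.2 + 2.01 = 23.21 mm

23.21 mm


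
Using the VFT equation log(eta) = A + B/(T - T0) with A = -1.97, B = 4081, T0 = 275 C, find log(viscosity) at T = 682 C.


VFT equation: log(eta) = A + B / (T - T0)
  T - T0 = 682 - 275 = 407
  B / (T - T0) = 4081 / 407 = 10.027
  log(eta) = -1.97 + 10.027 = 8.057

8.057


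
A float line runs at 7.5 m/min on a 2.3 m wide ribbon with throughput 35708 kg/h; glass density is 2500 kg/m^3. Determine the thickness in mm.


Ribbon cross-section from mass balance:
  Volume rate = throughput / density = 35708 / 2500 = 14.2832 m^3/h
  thickness = volume rate / (speed * 60 * width), i.e.
  thickness = throughput / (60 * speed * width * density) * 1000
  thickness = 35708 / (60 * 7.5 * 2.3 * 2500) * 1000 = 13.8 mm

13.8 mm


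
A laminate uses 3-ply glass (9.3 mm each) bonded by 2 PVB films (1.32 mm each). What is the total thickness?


Total thickness = glass contribution + PVB contribution
  Glass: 3 * 9.3 = 27.9 mm
  PVB: 2 * 1.32 = 2.64 mm
  Total = 27.9 + 2.64 = 30.54 mm

30.54 mm


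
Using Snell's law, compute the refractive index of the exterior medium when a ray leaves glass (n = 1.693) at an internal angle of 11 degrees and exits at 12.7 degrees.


Apply Snell's law: n1 * sin(theta1) = n2 * sin(theta2)
  n2 = n1 * sin(theta1) / sin(theta2)
  sin(11) = 0.190809
  sin(12.7) = 0.219846
  n2 = 1.693 * 0.190809 / 0.219846 = 1.4694

1.4694


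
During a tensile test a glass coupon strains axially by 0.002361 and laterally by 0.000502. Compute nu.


Poisson's ratio: nu = lateral strain / axial strain
  nu = 0.000502 / 0.002361 = 0.2126

0.2126


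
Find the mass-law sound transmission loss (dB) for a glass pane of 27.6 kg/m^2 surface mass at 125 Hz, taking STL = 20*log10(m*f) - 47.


Mass law: STL = 20 * log10(m * f) - 47
  m * f = 27.6 * 125 = 3450
  log10(3450) = 3.53782
  STL = 20 * 3.53782 - 47 = 70.7564 - 47 = 23.8 dB

23.8 dB


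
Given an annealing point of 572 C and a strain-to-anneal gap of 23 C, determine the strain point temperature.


Strain point = annealing point - difference:
  T_strain = 572 - 23 = 549 C

549 C


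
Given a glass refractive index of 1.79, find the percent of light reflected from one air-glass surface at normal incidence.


Fresnel reflectance at normal incidence:
  R = ((n - 1)/(n + 1))^2
  (n - 1)/(n + 1) = (1.79 - 1)/(1.79 + 1) = 0.283154
  R = 0.283154^2 = 0.0801762
  R(%) = 0.0801762 * 100 = 8.018%

8.018%


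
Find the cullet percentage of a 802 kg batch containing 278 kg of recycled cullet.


Cullet ratio = (cullet mass / total batch mass) * 100
  Ratio = 278 / 802 * 100 = 34.66%

34.66%


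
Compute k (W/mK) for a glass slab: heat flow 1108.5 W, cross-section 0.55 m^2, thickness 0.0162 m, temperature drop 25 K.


Fourier's law rearranged: k = Q * t / (A * dT)
  Numerator = 1108.5 * 0.0162 = 17.9577
  Denominator = 0.55 * 25 = 13.75
  k = 17.9577 / 13.75 = 1.306 W/mK

1.306 W/mK


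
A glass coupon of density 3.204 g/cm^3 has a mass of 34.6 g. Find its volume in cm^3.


Rearrange rho = m / V:
  V = m / rho
  V = 34.6 / 3.204 = 10.799 cm^3

10.799 cm^3


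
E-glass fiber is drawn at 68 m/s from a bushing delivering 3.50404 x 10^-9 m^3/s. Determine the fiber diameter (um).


Cross-sectional area from continuity:
  A = Q / v = 3.50404 x 10^-9 / 68 = 5.153 x 10^-11 m^2
Diameter from circular cross-section:
  d = sqrt(4A / pi) * 10^6 (m -> um)
  d = sqrt(4 * 5.153 x 10^-11 / pi) * 10^6 = 8.1 um

8.1 um


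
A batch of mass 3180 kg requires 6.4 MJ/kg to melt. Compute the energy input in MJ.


Total energy = mass * specific energy
  E = 3180 * 6.4 = 20352 MJ

20352 MJ


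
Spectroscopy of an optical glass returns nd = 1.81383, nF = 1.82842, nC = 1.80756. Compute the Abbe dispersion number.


Abbe number formula: Vd = (nd - 1) / (nF - nC)
  nd - 1 = 1.81383 - 1 = 0.81383
  nF - nC = 1.82842 - 1.80756 = 0.02086
  Vd = 0.81383 / 0.02086 = 39.01

39.01


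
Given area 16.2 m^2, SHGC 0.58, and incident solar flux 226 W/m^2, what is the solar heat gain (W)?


Solar heat gain: Q = Area * SHGC * Irradiance
  Q = 16.2 * 0.58 * 226 = 2123.5 W

2123.5 W


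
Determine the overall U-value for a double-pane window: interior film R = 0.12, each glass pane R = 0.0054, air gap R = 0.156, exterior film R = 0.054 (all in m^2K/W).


Total thermal resistance (series):
  R_total = R_in + R_glass + R_air + R_glass + R_out
  R_total = 0.12 + 0.0054 + 0.156 + 0.0054 + 0.054 = 0.3408 m^2K/W
U-value = 1 / R_total = 1 / 0.3408 = 2.934 W/m^2K

2.934 W/m^2K


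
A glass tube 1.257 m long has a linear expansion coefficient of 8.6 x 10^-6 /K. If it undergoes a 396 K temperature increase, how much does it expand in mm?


Thermal expansion formula: dL = alpha * L0 * dT
  dL = (8.6 x 10^-6) * 1.257 * 396 = 0.00428084 m
Convert to mm: 0.00428084 * 1000 = 4.2808 mm

4.2808 mm


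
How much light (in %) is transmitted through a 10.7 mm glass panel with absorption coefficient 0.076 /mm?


Beer-Lambert law: T = exp(-alpha * thickness)
  exponent = -0.076 * 10.7 = -0.8132
  T = exp(-0.8132) = 0.4434
  Percentage = 0.4434 * 100 = 44.34%

44.34%


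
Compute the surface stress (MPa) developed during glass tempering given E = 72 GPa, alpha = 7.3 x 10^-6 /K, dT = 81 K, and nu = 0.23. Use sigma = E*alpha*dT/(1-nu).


Tempering stress: sigma = E * alpha * dT / (1 - nu)
  E (MPa) = 72 * 1000 = 72000
  Numerator = 72000 * (7.3 x 10^-6) * 81 = 42.5736
  Denominator = 1 - 0.23 = 0.77
  sigma = 42.5736 / 0.77 = 55.3 MPa

55.3 MPa


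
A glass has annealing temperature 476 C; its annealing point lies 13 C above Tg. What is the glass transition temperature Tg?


Rearrange T_anneal = Tg + offset for Tg:
  Tg = T_anneal - offset = 476 - 13 = 463 C

463 C


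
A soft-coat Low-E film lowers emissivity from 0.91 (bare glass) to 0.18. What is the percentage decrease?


Percentage reduction = (1 - coated/uncoated) * 100
  Ratio = 0.18 / 0.91 = 0.1978
  Reduction = (1 - 0.1978) * 100 = 80.2%

80.2%


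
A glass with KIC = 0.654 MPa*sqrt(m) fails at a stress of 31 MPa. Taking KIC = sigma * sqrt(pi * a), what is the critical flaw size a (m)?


Rearrange KIC = sigma * sqrt(pi * a):
  sqrt(pi * a) = KIC / sigma
  sqrt(pi * a) = 0.654 / 31 = 0.021097
  a = (KIC / sigma)^2 / pi
  a = 0.021097^2 / pi = 0.0001417 m

0.0001417 m


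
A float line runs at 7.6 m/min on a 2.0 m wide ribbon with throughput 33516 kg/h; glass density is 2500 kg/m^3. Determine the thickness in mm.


Ribbon cross-section from mass balance:
  Volume rate = throughput / density = 33516 / 2500 = 13.4064 m^3/h
  thickness = volume rate / (speed * 60 * width), i.e.
  thickness = throughput / (60 * speed * width * density) * 1000
  thickness = 33516 / (60 * 7.6 * 2.0 * 2500) * 1000 = 14.7 mm

14.7 mm


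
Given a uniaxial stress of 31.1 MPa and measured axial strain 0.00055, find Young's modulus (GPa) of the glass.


Young's modulus: E = stress / strain
  E = 31.1 MPa / 0.00055 = 56545.45 MPa
Convert to GPa: 56545.45 / 1000 = 56.55 GPa

56.55 GPa


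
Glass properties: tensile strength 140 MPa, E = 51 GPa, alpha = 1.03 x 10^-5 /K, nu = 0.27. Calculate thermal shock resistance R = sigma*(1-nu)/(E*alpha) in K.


Thermal shock resistance: R = sigma * (1 - nu) / (E * alpha)
  Numerator = 140 * (1 - 0.27) = 102.2
  Denominator = 51 * 1000 * (1.03 x 10^-5) = 0.5253
  R = 102.2 / 0.5253 = 194.6 K

194.6 K


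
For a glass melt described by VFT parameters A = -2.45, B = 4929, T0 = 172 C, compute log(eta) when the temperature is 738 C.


VFT equation: log(eta) = A + B / (T - T0)
  T - T0 = 738 - 172 = 566
  B / (T - T0) = 4929 / 566 = 8.708
  log(eta) = -2.45 + 8.708 = 6.258

6.258


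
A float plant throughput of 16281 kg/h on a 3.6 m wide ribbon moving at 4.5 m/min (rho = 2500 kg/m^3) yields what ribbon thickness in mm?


Ribbon cross-section from mass balance:
  Volume rate = throughput / density = 16281 / 2500 = 6.5124 m^3/h
  thickness = volume rate / (speed * 60 * width), i.e.
  thickness = throughput / (60 * speed * width * density) * 1000
  thickness = 16281 / (60 * 4.5 * 3.6 * 2500) * 1000 = 6.7 mm

6.7 mm


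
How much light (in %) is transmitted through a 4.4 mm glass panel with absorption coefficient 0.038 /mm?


Beer-Lambert law: T = exp(-alpha * thickness)
  exponent = -0.038 * 4.4 = -0.1672
  T = exp(-0.1672) = 0.846
  Percentage = 0.846 * 100 = 84.6%

84.6%


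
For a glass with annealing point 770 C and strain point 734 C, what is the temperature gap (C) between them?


Gap = T_anneal - T_strain:
  gap = 770 - 734 = 36 C

36 C


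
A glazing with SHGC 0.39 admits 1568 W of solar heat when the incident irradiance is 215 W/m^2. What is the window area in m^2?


Rearrange Q = Area * SHGC * Irradiance:
  Area = Q / (SHGC * Irradiance)
  Area = 1568 / (0.39 * 215) = 18.7 m^2

18.7 m^2


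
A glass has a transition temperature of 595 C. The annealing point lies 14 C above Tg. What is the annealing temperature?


The annealing temperature is Tg plus the offset:
  T_anneal = 595 + 14 = 609 C

609 C


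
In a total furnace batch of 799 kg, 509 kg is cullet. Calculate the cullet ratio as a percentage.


Cullet ratio = (cullet mass / total batch mass) * 100
  Ratio = 509 / 799 * 100 = 63.7%

63.7%


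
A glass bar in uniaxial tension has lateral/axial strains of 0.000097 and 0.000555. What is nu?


Poisson's ratio: nu = lateral strain / axial strain
  nu = 0.000097 / 0.000555 = 0.1748

0.1748


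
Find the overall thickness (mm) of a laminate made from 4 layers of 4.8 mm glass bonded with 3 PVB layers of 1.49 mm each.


Total thickness = glass contribution + PVB contribution
  Glass: 4 * 4.8 = 19.2 mm
  PVB: 3 * 1.49 = 4.47 mm
  Total = 19.2 + 4.47 = 23.67 mm

23.67 mm


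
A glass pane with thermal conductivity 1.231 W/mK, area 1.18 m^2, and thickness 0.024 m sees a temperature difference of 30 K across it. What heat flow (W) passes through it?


Fourier's law: Q = k * A * dT / t
  Q = 1.231 * 1.18 * 30 / 0.024
  Q = 43.5774 / 0.024 = 1815.7 W

1815.7 W


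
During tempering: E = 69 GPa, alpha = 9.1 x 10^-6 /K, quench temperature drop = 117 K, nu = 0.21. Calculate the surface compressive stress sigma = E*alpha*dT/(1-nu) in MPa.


Tempering stress: sigma = E * alpha * dT / (1 - nu)
  E (MPa) = 69 * 1000 = 69000
  Numerator = 69000 * (9.1 x 10^-6) * 117 = 73.4643
  Denominator = 1 - 0.21 = 0.79
  sigma = 73.4643 / 0.79 = 93.0 MPa

93.0 MPa


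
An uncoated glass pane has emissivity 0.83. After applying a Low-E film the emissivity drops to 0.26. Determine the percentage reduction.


Percentage reduction = (1 - coated/uncoated) * 100
  Ratio = 0.26 / 0.83 = 0.3133
  Reduction = (1 - 0.3133) * 100 = 68.7%

68.7%


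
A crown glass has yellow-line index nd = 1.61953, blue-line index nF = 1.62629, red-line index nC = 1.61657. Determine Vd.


Abbe number formula: Vd = (nd - 1) / (nF - nC)
  nd - 1 = 1.61953 - 1 = 0.61953
  nF - nC = 1.62629 - 1.61657 = 0.00972
  Vd = 0.61953 / 0.00972 = 63.74

63.74
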